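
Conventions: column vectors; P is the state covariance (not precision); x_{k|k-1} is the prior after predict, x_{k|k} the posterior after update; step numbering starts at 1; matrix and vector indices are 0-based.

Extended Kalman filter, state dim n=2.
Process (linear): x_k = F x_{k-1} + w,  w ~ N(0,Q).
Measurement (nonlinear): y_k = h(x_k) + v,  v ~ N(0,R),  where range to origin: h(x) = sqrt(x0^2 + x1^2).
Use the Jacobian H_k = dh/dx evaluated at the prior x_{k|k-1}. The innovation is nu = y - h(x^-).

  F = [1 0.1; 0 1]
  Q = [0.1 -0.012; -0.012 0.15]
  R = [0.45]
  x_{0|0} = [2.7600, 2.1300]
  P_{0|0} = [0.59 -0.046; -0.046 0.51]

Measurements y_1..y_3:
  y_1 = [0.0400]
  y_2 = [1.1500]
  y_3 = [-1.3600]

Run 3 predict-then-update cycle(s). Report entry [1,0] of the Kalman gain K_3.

step 1: x^-=[2.9730, 2.1300]  P^-=[0.6859 -0.0070; -0.0070 0.6600]  H_jac=[0.8129 0.5824]  S=[1.1205]  K=[0.4940; 0.3380]  nu=[-3.6173]  x^+=[1.1862, 0.9075]  P^+=[0.4125 -0.1941; -0.1941 0.5320]
step 2: x^-=[1.2769, 0.9075]  P^-=[0.4790 -0.1529; -0.1529 0.6820]  H_jac=[0.8151 0.5793]  S=[0.8528]  K=[0.3540; 0.3172]  nu=[-0.4165]  x^+=[1.1295, 0.7754]  P^+=[0.3721 -0.2486; -0.2486 0.5962]
step 3: x^-=[1.2070, 0.7754]  P^-=[0.4284 -0.2010; -0.2010 0.7462]  H_jac=[0.8414 0.5405]  S=[0.7884]  K=[0.3193; 0.2971]  nu=[-2.7946]  x^+=[0.3146, -0.0548]  P^+=[0.3480 -0.2758; -0.2758 0.6766]

K[1,0] = 0.2971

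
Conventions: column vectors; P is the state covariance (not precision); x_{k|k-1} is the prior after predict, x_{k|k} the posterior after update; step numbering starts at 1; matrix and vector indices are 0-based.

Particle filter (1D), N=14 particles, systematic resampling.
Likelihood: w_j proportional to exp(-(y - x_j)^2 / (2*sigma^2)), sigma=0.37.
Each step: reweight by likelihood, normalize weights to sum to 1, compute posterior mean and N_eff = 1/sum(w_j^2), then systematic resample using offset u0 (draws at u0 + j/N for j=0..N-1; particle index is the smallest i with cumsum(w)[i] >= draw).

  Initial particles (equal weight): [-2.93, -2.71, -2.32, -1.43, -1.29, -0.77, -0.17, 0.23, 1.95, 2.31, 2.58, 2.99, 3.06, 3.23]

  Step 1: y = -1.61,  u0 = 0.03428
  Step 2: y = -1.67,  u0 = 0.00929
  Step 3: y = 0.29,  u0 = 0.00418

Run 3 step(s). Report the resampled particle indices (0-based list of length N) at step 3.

step 1: w=[0.0009, 0.0066, 0.0869, 0.4867, 0.3769, 0.0416, 0.0003, 0.0000, 0.0000, 0.0000, 0.0000, 0.0000, 0.0000, 0.0000]  mean=-1.4366  Neff=2.5754  idx=[2, 3, 3, 3, 3, 3, 3, 3, 4, 4, 4, 4, 4, 5]
step 2: w=[0.0240, 0.0912, 0.0912, 0.0912, 0.0912, 0.0912, 0.0912, 0.0912, 0.0664, 0.0664, 0.0664, 0.0664, 0.0664, 0.0058]  mean=-1.4011  Neff=12.3719  idx=[0, 1, 2, 3, 3, 4, 5, 6, 7, 7, 8, 10, 11, 12]
step 3: w=[0.0000, 0.0327, 0.0327, 0.0327, 0.0327, 0.0327, 0.0327, 0.0327, 0.0327, 0.0327, 0.1765, 0.1765, 0.1765, 0.1765]  mean=-1.3311  Neff=7.4495  idx=[1, 3, 5, 7, 9, 10, 10, 11, 11, 12, 12, 12, 13, 13]

resampled_idx = [1, 3, 5, 7, 9, 10, 10, 11, 11, 12, 12, 12, 13, 13]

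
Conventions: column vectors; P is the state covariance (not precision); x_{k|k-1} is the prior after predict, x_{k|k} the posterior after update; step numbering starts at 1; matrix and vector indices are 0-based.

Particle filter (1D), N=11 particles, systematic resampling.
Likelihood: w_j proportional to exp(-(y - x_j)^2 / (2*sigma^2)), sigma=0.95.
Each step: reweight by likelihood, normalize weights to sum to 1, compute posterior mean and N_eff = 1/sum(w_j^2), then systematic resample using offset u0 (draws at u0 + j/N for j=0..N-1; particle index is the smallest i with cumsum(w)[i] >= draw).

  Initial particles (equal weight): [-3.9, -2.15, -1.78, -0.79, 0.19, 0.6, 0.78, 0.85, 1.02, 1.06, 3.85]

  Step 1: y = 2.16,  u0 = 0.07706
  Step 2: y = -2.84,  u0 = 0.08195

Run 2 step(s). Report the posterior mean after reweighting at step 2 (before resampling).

post_mean = 0.8051

step 1: w=[0.0000, 0.0000, 0.0001, 0.0035, 0.0501, 0.1118, 0.1499, 0.1664, 0.2096, 0.2202, 0.0885]  mean=1.1198  Neff=6.0458  idx=[5, 6, 6, 7, 7, 8, 8, 9, 9, 9, 10]
step 2: w=[0.2807, 0.1388, 0.1388, 0.1046, 0.1046, 0.0514, 0.0514, 0.0432, 0.0432, 0.0432, 0.0000]  mean=0.8051  Neff=6.6613  idx=[0, 0, 0, 1, 2, 2, 3, 4, 5, 7, 9]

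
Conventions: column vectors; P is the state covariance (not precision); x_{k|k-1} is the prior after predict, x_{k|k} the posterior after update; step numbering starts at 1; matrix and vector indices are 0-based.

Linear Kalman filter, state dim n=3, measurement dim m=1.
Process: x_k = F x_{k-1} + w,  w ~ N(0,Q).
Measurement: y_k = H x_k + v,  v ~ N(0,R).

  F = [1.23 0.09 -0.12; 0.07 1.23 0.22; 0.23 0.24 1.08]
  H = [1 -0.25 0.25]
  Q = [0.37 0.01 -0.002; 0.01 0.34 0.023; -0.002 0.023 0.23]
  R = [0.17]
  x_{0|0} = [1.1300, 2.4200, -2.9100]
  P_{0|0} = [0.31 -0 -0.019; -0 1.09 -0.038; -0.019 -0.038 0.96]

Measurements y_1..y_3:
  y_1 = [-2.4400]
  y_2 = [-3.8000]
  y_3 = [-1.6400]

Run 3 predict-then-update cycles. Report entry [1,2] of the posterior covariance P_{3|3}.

step 1: x^-=[1.9569, 2.4155, -2.3021]  P^-=[0.8681 0.1319 -0.0425; 0.1319 2.0159 0.5230; -0.0425 0.5230 1.3998]  S=[1.0990]  K=[0.7502; -0.2196; 0.1608]  nu=[-3.2175]  x^+=[-0.4569, 3.1221, -2.8195]  P^+=[0.2495 0.3129 -0.1751; 0.3129 1.9629 0.5618; -0.1751 0.5618 1.3714]
step 2: x^-=[0.0573, 3.1879, -2.4008]  P^-=[0.8920 0.5703 -0.1572; 0.5703 3.7298 1.7799; -0.1572 1.7799 2.1946]  S=[0.8461]  K=[0.8394; 0.0979; -0.0632]  nu=[-2.4601]  x^+=[-2.0076, 2.9470, -2.2453]  P^+=[0.2960 0.5008 -0.1123; 0.5008 3.7217 1.7852; -0.1123 1.7852 2.1913]
step 3: x^-=[-1.9347, 2.9903, -2.1793]  P^-=[0.9849 0.8928 0.0124; 0.8928 7.1269 4.2486; 0.0124 4.2486 3.9408]  S=[0.8753]  K=[0.8737; 0.1979; -0.0738]  nu=[1.5871]  x^+=[-0.5480, 3.3044, -2.2964]  P^+=[0.3167 0.7415 0.0688; 0.7415 7.0927 4.2614; 0.0688 4.2614 3.9361]

P_post[1,2] = 4.2614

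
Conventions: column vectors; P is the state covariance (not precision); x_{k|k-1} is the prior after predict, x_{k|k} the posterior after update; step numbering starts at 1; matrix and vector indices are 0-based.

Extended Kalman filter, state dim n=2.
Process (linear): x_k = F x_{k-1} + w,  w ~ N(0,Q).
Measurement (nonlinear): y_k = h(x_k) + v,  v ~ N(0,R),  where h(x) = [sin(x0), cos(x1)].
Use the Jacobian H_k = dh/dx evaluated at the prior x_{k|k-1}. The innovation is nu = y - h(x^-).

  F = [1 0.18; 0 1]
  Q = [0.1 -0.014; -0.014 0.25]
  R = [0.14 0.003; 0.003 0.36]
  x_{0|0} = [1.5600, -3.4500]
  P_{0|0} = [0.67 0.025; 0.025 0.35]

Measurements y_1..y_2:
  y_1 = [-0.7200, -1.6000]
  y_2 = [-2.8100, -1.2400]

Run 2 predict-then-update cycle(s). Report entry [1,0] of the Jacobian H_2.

step 1: x^-=[0.9390, -3.4500]  P^-=[0.7903 0.0740; 0.0740 0.6000]  H_jac=[0.5906 0.0000; 0.0000 -0.3035]  S=[0.4157 -0.0103; -0.0103 0.4153]  K=[1.1223 -0.0263; 0.0944 -0.4362]  nu=[-1.5270, -0.6472]  x^+=[-0.7576, -3.3118]  P^+=[0.2659 0.0202; 0.0202 0.5164]
step 2: x^-=[-1.3538, -3.3118]  P^-=[0.3899 0.0991; 0.0991 0.7664]  H_jac=[0.2153 0.0000; 0.0000 -0.1694]  S=[0.1581 -0.0006; -0.0006 0.3820]  K=[0.5310 -0.0431; 0.1337 -0.3396]  nu=[-1.8335, -0.2544]  x^+=[-2.3163, -3.4705]  P^+=[0.3446 0.0822; 0.0822 0.7195]

H_jac[1,0] = 0.0000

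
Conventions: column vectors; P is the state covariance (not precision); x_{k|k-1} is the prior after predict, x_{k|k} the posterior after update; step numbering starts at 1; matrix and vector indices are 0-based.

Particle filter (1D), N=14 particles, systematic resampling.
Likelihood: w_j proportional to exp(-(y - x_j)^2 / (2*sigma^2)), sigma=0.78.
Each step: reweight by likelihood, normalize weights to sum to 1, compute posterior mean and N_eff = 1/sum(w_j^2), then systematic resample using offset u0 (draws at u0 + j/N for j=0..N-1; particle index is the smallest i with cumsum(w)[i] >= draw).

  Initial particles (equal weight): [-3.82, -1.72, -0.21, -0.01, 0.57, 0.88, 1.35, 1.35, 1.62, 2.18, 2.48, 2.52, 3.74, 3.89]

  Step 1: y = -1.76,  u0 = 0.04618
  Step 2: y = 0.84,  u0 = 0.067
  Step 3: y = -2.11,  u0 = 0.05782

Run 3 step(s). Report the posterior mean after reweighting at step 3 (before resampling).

post_mean = -0.1540

step 1: w=[0.0242, 0.7898, 0.1098, 0.0638, 0.0091, 0.0026, 0.0003, 0.0003, 0.0001, 0.0000, 0.0000, 0.0000, 0.0000, 0.0000]  mean=-1.4663  Neff=1.5609  idx=[1, 1, 1, 1, 1, 1, 1, 1, 1, 1, 1, 2, 2, 3]
step 2: w=[0.0032, 0.0032, 0.0032, 0.0032, 0.0032, 0.0032, 0.0032, 0.0032, 0.0032, 0.0032, 0.0032, 0.2864, 0.2864, 0.3914]  mean=-0.1856  Neff=3.1505  idx=[11, 11, 11, 11, 12, 12, 12, 12, 13, 13, 13, 13, 13, 13]
step 3: w=[0.0900, 0.0900, 0.0900, 0.0900, 0.0900, 0.0900, 0.0900, 0.0900, 0.0466, 0.0466, 0.0466, 0.0466, 0.0466, 0.0466]  mean=-0.1540  Neff=12.8405  idx=[0, 1, 2, 3, 3, 4, 5, 6, 6, 7, 9, 10, 12, 13]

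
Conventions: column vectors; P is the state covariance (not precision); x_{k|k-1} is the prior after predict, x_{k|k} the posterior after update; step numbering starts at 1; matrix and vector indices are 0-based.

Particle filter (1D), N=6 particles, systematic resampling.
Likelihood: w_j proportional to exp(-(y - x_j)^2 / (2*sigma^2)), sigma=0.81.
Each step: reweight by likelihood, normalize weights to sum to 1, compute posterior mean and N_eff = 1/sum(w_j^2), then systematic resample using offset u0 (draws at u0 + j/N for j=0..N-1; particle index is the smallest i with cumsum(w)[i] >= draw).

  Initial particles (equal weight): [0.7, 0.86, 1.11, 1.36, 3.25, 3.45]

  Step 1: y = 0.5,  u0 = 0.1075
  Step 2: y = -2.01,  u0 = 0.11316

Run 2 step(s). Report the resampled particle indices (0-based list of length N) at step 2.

resampled_idx = [0, 0, 1, 1, 2, 4]

step 1: w=[0.3029, 0.2829, 0.2351, 0.1777, 0.0010, 0.0004]  mean=0.9626  Neff=3.8666  idx=[0, 0, 1, 2, 2, 3]
step 2: w=[0.3476, 0.3476, 0.1760, 0.0562, 0.0562, 0.0163]  mean=0.7850  Neff=3.5814  idx=[0, 0, 1, 1, 2, 4]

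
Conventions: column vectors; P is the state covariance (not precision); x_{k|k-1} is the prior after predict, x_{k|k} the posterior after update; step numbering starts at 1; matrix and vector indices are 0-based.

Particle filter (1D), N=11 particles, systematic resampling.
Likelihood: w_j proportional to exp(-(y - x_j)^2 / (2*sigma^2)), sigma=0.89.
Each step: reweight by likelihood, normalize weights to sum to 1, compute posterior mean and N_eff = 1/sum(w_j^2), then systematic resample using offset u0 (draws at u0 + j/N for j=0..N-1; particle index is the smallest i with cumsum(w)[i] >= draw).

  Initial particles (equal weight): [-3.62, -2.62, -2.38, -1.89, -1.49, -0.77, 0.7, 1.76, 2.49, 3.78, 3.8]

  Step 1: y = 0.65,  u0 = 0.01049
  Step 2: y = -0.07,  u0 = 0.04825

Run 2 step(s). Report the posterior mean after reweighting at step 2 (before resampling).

post_mean = 0.5102

step 1: w=[0.0000, 0.0006, 0.0016, 0.0088, 0.0287, 0.1446, 0.5155, 0.2372, 0.0609, 0.0011, 0.0010]  mean=0.7618  Neff=2.8770  idx=[3, 5, 6, 6, 6, 6, 6, 6, 7, 7, 7]
step 2: w=[0.0231, 0.1373, 0.1286, 0.1286, 0.1286, 0.1286, 0.1286, 0.1286, 0.0226, 0.0226, 0.0226]  mean=0.5102  Neff=8.3193  idx=[1, 1, 2, 3, 3, 4, 5, 6, 6, 7, 9]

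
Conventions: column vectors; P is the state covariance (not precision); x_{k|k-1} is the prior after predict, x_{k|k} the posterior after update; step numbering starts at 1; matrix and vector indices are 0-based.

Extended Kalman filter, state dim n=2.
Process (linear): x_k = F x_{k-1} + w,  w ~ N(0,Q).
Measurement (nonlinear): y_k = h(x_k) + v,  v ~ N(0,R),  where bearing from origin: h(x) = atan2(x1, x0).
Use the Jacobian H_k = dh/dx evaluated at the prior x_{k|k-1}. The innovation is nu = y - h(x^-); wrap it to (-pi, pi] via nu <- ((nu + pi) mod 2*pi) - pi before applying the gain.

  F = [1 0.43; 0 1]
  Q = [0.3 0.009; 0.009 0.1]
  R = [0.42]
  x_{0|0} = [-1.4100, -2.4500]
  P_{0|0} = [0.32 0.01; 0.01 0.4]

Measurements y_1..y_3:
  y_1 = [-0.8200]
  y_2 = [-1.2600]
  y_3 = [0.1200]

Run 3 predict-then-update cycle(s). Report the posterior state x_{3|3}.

step 1: x^-=[-2.4635, -2.4500]  P^-=[0.7026 0.1910; 0.1910 0.5000]  H_jac=[0.2030 -0.2041]  S=[0.4539]  K=[0.2283; -0.1394]  nu=[1.5389]  x^+=[-2.1122, -2.6645]  P^+=[0.6789 0.2054; 0.2054 0.4912]
step 2: x^-=[-3.2580, -2.6645]  P^-=[1.2464 0.4256; 0.4256 0.5912]  H_jac=[0.1504 -0.1839]  S=[0.4446]  K=[0.2456; -0.1005]  nu=[1.1961]  x^+=[-2.9642, -2.7848]  P^+=[1.2196 0.4366; 0.4366 0.5867]
step 3: x^-=[-4.1617, -2.7848]  P^-=[2.0036 0.6979; 0.6979 0.6867]  H_jac=[0.1111 -0.1660]  S=[0.4379]  K=[0.2436; -0.0833]  nu=[2.6719]  x^+=[-3.5108, -3.0072]  P^+=[1.9776 0.7068; 0.7068 0.6836]

x_post = [-3.5108, -3.0072]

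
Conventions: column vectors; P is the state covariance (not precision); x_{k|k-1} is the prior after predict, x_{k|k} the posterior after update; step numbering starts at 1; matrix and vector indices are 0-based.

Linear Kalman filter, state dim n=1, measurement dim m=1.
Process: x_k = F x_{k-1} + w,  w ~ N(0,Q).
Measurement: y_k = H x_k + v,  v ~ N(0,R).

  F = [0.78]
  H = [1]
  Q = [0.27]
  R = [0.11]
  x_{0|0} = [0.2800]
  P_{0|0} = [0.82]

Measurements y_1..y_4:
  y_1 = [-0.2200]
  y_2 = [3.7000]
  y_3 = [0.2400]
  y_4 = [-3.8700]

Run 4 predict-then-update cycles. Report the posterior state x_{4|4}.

x_post = [-2.7348]

step 1: x^-=[0.2184]  P^-=[0.7689]  S=[0.8789]  K=[0.8748]  nu=[-0.4384]  x^+=[-0.1651]  P^+=[0.0962]
step 2: x^-=[-0.1288]  P^-=[0.3285]  S=[0.4385]  K=[0.7492]  nu=[3.8288]  x^+=[2.7396]  P^+=[0.0824]
step 3: x^-=[2.1369]  P^-=[0.3201]  S=[0.4301]  K=[0.7443]  nu=[-1.8969]  x^+=[0.7251]  P^+=[0.0819]
step 4: x^-=[0.5656]  P^-=[0.3198]  S=[0.4298]  K=[0.7441]  nu=[-4.4356]  x^+=[-2.7348]  P^+=[0.0818]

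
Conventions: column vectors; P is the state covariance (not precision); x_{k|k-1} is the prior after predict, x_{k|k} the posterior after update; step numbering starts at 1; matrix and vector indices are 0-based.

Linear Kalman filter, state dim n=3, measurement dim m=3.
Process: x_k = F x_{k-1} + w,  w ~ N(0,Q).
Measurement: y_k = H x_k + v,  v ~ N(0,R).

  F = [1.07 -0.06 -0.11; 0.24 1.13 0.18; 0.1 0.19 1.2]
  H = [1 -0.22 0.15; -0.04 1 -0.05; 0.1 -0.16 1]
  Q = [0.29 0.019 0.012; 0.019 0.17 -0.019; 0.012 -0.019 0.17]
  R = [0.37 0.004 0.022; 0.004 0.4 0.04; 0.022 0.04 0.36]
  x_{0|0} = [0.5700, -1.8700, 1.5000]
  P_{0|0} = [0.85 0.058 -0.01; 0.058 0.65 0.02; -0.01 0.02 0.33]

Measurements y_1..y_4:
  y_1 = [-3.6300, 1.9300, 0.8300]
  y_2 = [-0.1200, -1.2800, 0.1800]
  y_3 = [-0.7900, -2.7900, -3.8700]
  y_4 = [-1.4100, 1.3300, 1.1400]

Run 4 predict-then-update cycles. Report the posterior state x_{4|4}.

step 1: x^-=[0.5571, -1.7063, 1.5017]  P^-=[1.2647 0.2516 0.0488; 0.2516 1.0984 0.2462; 0.0488 0.2462 0.6861]  S=[1.5910 -0.0027 0.2338; -0.0027 1.4576 0.0976; 0.2338 0.0976 1.0098]  K=[0.7736 0.1416 -0.0590; 0.0282 0.7371 0.0169; -0.0330 0.1009 0.6431]  nu=[-4.7877, 3.7337, -1.0004]  x^+=[-2.5591, 0.8939, 1.3929]  P^+=[0.3033 0.0686 -0.0179; 0.0686 0.3023 0.0777; -0.0179 0.0777 0.2491]
step 2: x^-=[-2.9451, 0.6467, 1.5854]  P^-=[0.6378 0.1400 -0.0084; 0.1400 0.6488 0.2204; -0.0084 0.2204 0.5763]  S=[0.9735 0.0086 0.1073; 0.0086 1.0180 0.1422; 0.1073 0.1422 0.8826]  K=[0.6275 0.1156 -0.0575; 0.0206 0.6143 0.0464; -0.0366 0.1050 0.5996]  nu=[2.7295, -1.9652, -1.0074]  x^+=[-1.4014, -0.5512, 0.6750]  P^+=[0.2463 0.0554 -0.0180; 0.0554 0.2537 0.0768; -0.0180 0.0768 0.2333]
step 3: x^-=[-1.5407, -0.8377, 0.5651]  P^-=[0.5739 0.1132 -0.0145; 0.1132 0.5755 0.2018; -0.0145 0.2018 0.5504]  S=[0.9166 -0.0022 0.0976; -0.0022 0.9485 0.1342; 0.0976 0.1342 0.8598]  K=[0.6027 0.1053 -0.0561; 0.0147 0.5846 0.0479; -0.0367 0.1009 0.5894]  nu=[0.4816, -1.9856, -4.4151]  x^+=[-1.2118, -2.2027, -2.2550]  P^+=[0.2361 0.0508 -0.0182; 0.0508 0.2416 0.0745; -0.0182 0.0745 0.2291]
step 4: x^-=[-0.9164, -3.1858, -3.2457]  P^-=[0.5627 0.1063 -0.0158; 0.1063 0.5558 0.1941; -0.0158 0.1941 0.5426]  S=[0.9075 -0.0055 0.0965; -0.0055 0.9300 0.1294; 0.0965 0.1294 0.8538]  K=[0.5982 0.1022 -0.0556; 0.0130 0.5761 0.0469; -0.0365 0.0984 0.5865]  nu=[-0.7076, 4.3169, 3.9676]  x^+=[-1.1191, -0.5220, -0.4680]  P^+=[0.2342 0.0495 -0.0183; 0.0495 0.2380 0.0733; -0.0183 0.0733 0.2278]

x_post = [-1.1191, -0.5220, -0.4680]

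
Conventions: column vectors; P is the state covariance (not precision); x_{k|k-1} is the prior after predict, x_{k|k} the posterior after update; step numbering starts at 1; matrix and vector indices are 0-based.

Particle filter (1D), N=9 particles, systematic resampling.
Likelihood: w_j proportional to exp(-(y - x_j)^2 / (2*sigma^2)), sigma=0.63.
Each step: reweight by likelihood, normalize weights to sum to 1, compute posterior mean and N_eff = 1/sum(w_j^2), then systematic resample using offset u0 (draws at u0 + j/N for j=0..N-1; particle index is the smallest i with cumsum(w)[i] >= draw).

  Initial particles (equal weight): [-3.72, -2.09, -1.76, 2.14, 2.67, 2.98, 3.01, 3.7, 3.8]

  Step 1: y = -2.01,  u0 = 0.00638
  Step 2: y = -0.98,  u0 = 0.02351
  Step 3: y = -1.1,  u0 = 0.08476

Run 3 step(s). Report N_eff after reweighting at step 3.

step 1: w=[0.0129, 0.5110, 0.4761, 0.0000, 0.0000, 0.0000, 0.0000, 0.0000, 0.0000]  mean=-1.9540  Neff=2.0495  idx=[0, 1, 1, 1, 1, 2, 2, 2, 2]
step 2: w=[0.0000, 0.0783, 0.0783, 0.0783, 0.0783, 0.1717, 0.1717, 0.1717, 0.1717]  mean=-1.8634  Neff=7.0195  idx=[1, 2, 4, 5, 5, 6, 7, 7, 8]
step 3: w=[0.0671, 0.0671, 0.0671, 0.1331, 0.1331, 0.1331, 0.1331, 0.1331, 0.1331]  mean=-1.8264  Neff=8.3440  idx=[1, 2, 3, 4, 5, 6, 7, 7, 8]

N_eff = 8.3440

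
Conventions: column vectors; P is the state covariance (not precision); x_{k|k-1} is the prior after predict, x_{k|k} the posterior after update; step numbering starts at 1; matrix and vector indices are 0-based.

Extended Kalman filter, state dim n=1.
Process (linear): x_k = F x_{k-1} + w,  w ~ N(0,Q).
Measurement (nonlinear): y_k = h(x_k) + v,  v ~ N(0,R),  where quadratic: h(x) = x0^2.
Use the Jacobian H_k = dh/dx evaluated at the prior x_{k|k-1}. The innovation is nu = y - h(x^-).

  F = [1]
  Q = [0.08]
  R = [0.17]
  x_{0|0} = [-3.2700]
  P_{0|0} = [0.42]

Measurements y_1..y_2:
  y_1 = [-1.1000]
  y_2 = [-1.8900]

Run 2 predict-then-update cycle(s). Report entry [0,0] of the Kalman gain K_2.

K[0,0] = -0.2743

step 1: x^-=[-3.2700]  P^-=[0.5000]  H_jac=[-6.5400]  S=[21.5558]  K=[-0.1517]  nu=[-11.7929]  x^+=[-1.4810]  P^+=[0.0039]
step 2: x^-=[-1.4810]  P^-=[0.0839]  H_jac=[-2.9621]  S=[0.9065]  K=[-0.2743]  nu=[-4.0834]  x^+=[-0.3610]  P^+=[0.0157]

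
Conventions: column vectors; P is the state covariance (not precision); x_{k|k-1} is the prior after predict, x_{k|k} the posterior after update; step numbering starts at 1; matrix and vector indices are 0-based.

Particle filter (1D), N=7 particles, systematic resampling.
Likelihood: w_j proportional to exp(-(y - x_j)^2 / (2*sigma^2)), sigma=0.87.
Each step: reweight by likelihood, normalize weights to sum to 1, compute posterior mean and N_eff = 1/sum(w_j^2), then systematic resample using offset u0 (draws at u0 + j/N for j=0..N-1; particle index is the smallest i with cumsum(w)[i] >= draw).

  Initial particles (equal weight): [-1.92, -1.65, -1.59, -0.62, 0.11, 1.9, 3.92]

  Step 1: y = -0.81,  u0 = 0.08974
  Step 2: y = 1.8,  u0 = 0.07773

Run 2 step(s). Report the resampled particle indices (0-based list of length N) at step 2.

step 1: w=[0.1345, 0.1904, 0.2030, 0.2963, 0.1735, 0.0024, 0.0000]  mean=-1.0552  Neff=4.6854  idx=[0, 1, 2, 2, 3, 3, 4]
step 2: w=[0.0005, 0.0020, 0.0026, 0.0026, 0.1072, 0.1072, 0.7779]  mean=-0.0599  Neff=1.5920  idx=[4, 5, 6, 6, 6, 6, 6]

resampled_idx = [4, 5, 6, 6, 6, 6, 6]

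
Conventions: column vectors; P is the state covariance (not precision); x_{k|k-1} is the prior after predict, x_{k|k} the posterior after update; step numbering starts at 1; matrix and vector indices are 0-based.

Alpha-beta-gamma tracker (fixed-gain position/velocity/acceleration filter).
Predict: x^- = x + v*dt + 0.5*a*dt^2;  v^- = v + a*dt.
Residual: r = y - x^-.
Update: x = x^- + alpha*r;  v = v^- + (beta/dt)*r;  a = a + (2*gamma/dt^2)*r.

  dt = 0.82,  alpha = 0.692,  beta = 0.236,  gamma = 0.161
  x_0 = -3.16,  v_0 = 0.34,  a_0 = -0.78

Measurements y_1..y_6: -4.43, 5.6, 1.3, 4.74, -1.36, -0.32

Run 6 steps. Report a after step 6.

a_post = -5.2916

step 1: x_pred=-3.1434  r=-1.2866  x^+=-4.0337  v^+=-0.6699  a^+=-1.3961
step 2: x_pred=-5.0524  r=10.6524  x^+=2.3191  v^+=1.2511  a^+=3.7051
step 3: x_pred=4.5906  r=-3.2906  x^+=2.3135  v^+=3.3423  a^+=2.1293
step 4: x_pred=5.7701  r=-1.0301  x^+=5.0573  v^+=4.7918  a^+=1.6360
step 5: x_pred=9.5366  r=-10.8966  x^+=1.9962  v^+=2.9973  a^+=-3.5822
step 6: x_pred=3.2496  r=-3.5696  x^+=0.7794  v^+=-0.9674  a^+=-5.2916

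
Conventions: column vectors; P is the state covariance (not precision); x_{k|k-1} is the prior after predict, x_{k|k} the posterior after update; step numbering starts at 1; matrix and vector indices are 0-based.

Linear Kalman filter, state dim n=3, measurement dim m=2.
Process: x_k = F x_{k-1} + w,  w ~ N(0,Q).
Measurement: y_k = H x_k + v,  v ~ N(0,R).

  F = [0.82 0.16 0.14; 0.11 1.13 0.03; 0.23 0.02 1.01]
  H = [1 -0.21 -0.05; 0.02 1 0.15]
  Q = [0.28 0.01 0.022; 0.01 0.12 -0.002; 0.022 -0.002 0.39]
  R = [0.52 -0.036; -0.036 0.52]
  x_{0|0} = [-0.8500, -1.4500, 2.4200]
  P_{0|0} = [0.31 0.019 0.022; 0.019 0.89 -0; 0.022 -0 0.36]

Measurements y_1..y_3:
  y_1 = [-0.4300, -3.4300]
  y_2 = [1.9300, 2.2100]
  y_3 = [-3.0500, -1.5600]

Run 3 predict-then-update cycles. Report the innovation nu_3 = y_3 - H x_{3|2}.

innov = [-4.0806, -1.5166]

step 1: x^-=[-0.5902, -1.6594, 2.2197]  P^-=[0.5283 0.2192 0.1542; 0.2192 1.2654 0.0444; 0.1542 0.0444 0.7844]  S=[0.9995 -0.0594; -0.0594 1.8263]  K=[0.4840 0.1542; -0.0072 0.6987; 0.1112 0.0941]  nu=[-0.0773, -2.0918]  x^+=[-0.9502, -3.1203, 2.0143]  P^+=[0.2596 0.0459 0.0776; 0.0459 0.3732 -0.0702; 0.0776 -0.0702 0.7571]
step 2: x^-=[-0.9964, -3.5701, 1.7535]  P^-=[0.5057 0.1391 0.2369; 0.1391 0.6075 -0.0230; 0.2369 -0.0230 1.2098]  S=[0.9729 0.0132; 0.0132 1.1550]  K=[0.4755 0.1545; 0.0059 0.5253; 0.1844 0.1392]  nu=[2.2644, 5.5370]  x^+=[0.9360, -0.6479, 2.9416]  P^+=[0.2562 0.0393 0.1255; 0.0393 0.2886 -0.1098; 0.1255 -0.1098 1.1537]
step 3: x^-=[1.0757, -0.5409, 3.1734]  P^-=[0.5165 0.1144 0.3264; 0.1144 0.4959 -0.0543; 0.3264 -0.0543 1.6348]  S=[0.9806 0.0249; 0.0249 1.0431]  K=[0.4816 0.1550; 0.0013 0.4697; 0.2565 0.1831]  nu=[-4.0806, -1.5166]  x^+=[-1.1247, -1.2586, 1.8491]  P^+=[0.2602 0.0322 0.1725; 0.0322 0.2657 -0.1474; 0.1725 -0.1474 1.5330]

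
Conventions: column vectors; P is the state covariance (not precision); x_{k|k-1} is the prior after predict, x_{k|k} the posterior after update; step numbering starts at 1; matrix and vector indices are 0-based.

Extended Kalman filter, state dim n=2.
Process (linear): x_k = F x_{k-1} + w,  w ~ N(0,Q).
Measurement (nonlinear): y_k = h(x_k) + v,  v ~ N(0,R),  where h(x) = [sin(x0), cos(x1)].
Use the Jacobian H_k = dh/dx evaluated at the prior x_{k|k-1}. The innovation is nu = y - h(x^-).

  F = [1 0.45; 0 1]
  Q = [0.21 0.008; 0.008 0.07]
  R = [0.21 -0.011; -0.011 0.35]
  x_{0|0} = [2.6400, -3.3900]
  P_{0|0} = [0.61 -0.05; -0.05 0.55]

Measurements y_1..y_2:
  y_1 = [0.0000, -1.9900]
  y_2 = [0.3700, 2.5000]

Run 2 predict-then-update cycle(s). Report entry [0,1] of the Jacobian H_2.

H_jac[0,1] = 0.0000

step 1: x^-=[1.1145, -3.3900]  P^-=[0.8864 0.2055; 0.2055 0.6200]  H_jac=[0.4406 0.0000; 0.0000 -0.2459]  S=[0.3821 -0.0333; -0.0333 0.3875]  K=[1.0184 -0.0430; 0.2043 -0.3759]  nu=[-0.8977, -1.0207]  x^+=[0.2441, -3.1897]  P^+=[0.4864 0.1067; 0.1067 0.5442]
step 2: x^-=[-1.1912, -3.1897]  P^-=[0.9027 0.3596; 0.3596 0.6142]  H_jac=[0.3705 0.0000; 0.0000 -0.0481]  S=[0.3339 -0.0174; -0.0174 0.3514]  K=[1.0016 0.0004; 0.3957 -0.0645]  nu=[1.2988, 3.4988]  x^+=[0.1111, -2.9014]  P^+=[0.5677 0.2262; 0.2262 0.5596]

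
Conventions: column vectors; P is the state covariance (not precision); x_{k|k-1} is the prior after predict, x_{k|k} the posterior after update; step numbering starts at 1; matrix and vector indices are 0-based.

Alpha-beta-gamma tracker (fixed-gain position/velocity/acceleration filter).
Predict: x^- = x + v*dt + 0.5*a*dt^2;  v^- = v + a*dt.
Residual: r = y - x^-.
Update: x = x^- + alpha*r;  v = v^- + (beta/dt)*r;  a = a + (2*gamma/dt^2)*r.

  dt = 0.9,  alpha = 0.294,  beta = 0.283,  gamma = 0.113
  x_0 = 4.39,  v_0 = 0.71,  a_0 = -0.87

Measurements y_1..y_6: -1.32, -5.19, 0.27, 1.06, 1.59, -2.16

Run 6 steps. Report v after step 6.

v_post = 7.6502

step 1: x_pred=4.6766  r=-5.9966  x^+=2.9136  v^+=-1.9586  a^+=-2.5431
step 2: x_pred=0.1209  r=-5.3109  x^+=-1.4405  v^+=-5.9174  a^+=-4.0249
step 3: x_pred=-8.3963  r=8.6663  x^+=-5.8484  v^+=-6.8148  a^+=-1.6069
step 4: x_pred=-12.6325  r=13.6925  x^+=-8.6069  v^+=-3.9555  a^+=2.2134
step 5: x_pred=-11.2705  r=12.8605  x^+=-7.4895  v^+=2.0805  a^+=5.8017
step 6: x_pred=-3.2674  r=1.1074  x^+=-2.9418  v^+=7.6502  a^+=6.1106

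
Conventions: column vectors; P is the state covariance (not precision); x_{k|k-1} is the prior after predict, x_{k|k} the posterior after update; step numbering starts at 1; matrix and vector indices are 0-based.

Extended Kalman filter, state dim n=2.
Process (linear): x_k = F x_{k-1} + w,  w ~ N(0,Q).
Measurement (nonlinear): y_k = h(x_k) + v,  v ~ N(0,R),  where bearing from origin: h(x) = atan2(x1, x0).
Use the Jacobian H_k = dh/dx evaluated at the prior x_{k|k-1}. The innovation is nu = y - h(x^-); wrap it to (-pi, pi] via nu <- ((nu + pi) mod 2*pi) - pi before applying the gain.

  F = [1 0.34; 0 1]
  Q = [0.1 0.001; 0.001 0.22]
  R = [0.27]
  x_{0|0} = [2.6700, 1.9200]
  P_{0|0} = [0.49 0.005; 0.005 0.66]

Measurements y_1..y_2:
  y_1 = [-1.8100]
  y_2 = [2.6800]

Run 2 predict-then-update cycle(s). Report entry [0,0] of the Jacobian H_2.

step 1: x^-=[3.3228, 1.9200]  P^-=[0.6697 0.2304; 0.2304 0.8800]  H_jac=[-0.1304 0.2256]  S=[0.3126]  K=[-0.1130; 0.5390]  nu=[-2.3340]  x^+=[3.5865, 0.6620]  P^+=[0.6657 0.2494; 0.2494 0.7892]
step 2: x^-=[3.8116, 0.6620]  P^-=[1.0266 0.5188; 0.5188 1.0092]  H_jac=[-0.0442 0.2547]  S=[0.3258]  K=[0.2662; 0.7185]  nu=[2.5080]  x^+=[4.4792, 2.4640]  P^+=[1.0035 0.4565; 0.4565 0.8410]

H_jac[0,0] = -0.0442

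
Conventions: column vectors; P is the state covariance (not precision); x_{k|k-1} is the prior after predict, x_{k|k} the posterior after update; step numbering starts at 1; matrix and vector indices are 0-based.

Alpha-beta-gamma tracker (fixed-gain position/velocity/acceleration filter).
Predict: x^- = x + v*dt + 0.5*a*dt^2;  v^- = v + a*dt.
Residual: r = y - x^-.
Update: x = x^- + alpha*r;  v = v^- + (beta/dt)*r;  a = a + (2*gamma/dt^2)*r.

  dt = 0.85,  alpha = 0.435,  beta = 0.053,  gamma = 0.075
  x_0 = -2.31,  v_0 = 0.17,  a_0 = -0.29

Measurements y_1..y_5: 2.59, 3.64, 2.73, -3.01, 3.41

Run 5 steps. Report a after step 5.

step 1: x_pred=-2.2703  r=4.8603  x^+=-0.1560  v^+=0.2266  a^+=0.7191
step 2: x_pred=0.2963  r=3.3437  x^+=1.7508  v^+=1.0462  a^+=1.4132
step 3: x_pred=3.1506  r=-0.4206  x^+=2.9677  v^+=2.2213  a^+=1.3259
step 4: x_pred=5.3347  r=-8.3447  x^+=1.7048  v^+=2.8280  a^+=-0.4065
step 5: x_pred=3.9617  r=-0.5517  x^+=3.7217  v^+=2.4480  a^+=-0.5211

a_post = -0.5211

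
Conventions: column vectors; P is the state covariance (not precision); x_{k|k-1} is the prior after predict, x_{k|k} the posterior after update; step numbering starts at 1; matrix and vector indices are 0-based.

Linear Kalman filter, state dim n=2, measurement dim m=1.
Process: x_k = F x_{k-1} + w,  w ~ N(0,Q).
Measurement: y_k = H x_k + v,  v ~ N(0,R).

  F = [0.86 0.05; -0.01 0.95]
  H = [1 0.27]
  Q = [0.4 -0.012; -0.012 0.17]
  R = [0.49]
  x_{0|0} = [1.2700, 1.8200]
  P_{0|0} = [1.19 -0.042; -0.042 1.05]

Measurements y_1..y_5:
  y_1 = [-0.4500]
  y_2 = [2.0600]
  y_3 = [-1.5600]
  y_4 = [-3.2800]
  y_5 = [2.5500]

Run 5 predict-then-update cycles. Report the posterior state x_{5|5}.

x_post = [0.3903, 1.2145]

step 1: x^-=[1.1832, 1.7163]  P^-=[1.2791 -0.0067; -0.0067 1.1185]  S=[1.8471]  K=[0.6915; 0.1599]  nu=[-2.0966]  x^+=[-0.2667, 1.3810]  P^+=[0.3958 -0.2109; -0.2109 1.0713]
step 2: x^-=[-0.1603, 1.3147]  P^-=[0.6773 -0.1367; -0.1367 1.1409]  S=[1.1766]  K=[0.5442; 0.1456]  nu=[1.8653]  x^+=[0.8549, 1.5863]  P^+=[0.3288 -0.2300; -0.2300 1.1160]
step 3: x^-=[0.8145, 1.4984]  P^-=[0.6262 -0.1496; -0.1496 1.1816]  S=[1.1215]  K=[0.5223; 0.1511]  nu=[-2.7791]  x^+=[-0.6370, 1.0786]  P^+=[0.3202 -0.2381; -0.2381 1.1560]
step 4: x^-=[-0.4939, 1.0310]  P^-=[0.6192 -0.1542; -0.1542 1.2178]  S=[1.1147]  K=[0.5182; 0.1566]  nu=[-3.0645]  x^+=[-2.0818, 0.5511]  P^+=[0.3200 -0.2447; -0.2447 1.1905]
step 5: x^-=[-1.7628, 0.5444]  P^-=[0.6186 -0.1580; -0.1580 1.2491]  S=[1.1143]  K=[0.5168; 0.1609]  nu=[4.1658]  x^+=[0.3903, 1.2145]  P^+=[0.3209 -0.2506; -0.2506 1.2202]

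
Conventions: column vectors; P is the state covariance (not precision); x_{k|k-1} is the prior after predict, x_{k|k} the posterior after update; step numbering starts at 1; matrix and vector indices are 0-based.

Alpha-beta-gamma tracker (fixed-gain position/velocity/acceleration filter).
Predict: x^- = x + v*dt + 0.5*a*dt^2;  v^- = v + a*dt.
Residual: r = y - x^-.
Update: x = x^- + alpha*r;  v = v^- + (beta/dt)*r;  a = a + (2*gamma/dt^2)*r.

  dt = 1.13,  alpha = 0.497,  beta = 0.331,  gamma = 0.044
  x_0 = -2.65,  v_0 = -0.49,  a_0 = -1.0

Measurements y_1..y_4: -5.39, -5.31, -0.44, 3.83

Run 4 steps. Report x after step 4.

x_post = -1.3460

step 1: x_pred=-3.8421  r=-1.5478  x^+=-4.6114  v^+=-2.0734  a^+=-1.1067
step 2: x_pred=-7.6609  r=2.3509  x^+=-6.4925  v^+=-2.6353  a^+=-0.9447
step 3: x_pred=-10.0735  r=9.6335  x^+=-5.2857  v^+=-0.8809  a^+=-0.2807
step 4: x_pred=-6.4603  r=10.2903  x^+=-1.3460  v^+=1.8161  a^+=0.4284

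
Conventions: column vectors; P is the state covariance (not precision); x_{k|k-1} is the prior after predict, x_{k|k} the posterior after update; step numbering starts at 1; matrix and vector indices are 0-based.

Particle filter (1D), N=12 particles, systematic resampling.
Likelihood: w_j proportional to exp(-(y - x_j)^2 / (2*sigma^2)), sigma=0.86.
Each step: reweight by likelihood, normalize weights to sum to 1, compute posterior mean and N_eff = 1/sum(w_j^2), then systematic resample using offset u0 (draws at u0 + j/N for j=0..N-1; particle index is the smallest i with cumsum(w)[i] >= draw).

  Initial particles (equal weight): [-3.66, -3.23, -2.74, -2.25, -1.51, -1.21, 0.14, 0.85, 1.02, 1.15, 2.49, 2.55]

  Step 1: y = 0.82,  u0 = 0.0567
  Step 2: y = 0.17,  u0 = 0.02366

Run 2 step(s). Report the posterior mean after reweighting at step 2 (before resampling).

post_mean = 0.7714

step 1: w=[0.0000, 0.0000, 0.0000, 0.0004, 0.0064, 0.0154, 0.1826, 0.2495, 0.2429, 0.2319, 0.0379, 0.0330]  mean=0.9012  Neff=4.7356  idx=[6, 6, 7, 7, 7, 8, 8, 8, 9, 9, 9, 11]
step 2: w=[0.1311, 0.1311, 0.0960, 0.0960, 0.0960, 0.0805, 0.0805, 0.0805, 0.0685, 0.0685, 0.0685, 0.0028]  mean=0.7714  Neff=10.4675  idx=[0, 0, 1, 2, 2, 3, 4, 5, 6, 7, 8, 10]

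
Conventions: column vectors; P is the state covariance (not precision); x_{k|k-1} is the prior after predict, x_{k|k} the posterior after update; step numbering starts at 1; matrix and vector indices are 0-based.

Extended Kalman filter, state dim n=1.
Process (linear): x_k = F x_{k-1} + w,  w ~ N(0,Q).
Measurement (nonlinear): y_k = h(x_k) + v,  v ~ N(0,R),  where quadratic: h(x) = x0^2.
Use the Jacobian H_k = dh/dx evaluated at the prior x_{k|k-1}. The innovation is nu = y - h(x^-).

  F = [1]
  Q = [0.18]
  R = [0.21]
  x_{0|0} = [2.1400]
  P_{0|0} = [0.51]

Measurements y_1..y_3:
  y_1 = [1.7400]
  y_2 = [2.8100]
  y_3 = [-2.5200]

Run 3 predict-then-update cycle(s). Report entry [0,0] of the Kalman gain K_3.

step 1: x^-=[2.1400]  P^-=[0.6900]  H_jac=[4.2800]  S=[12.8497]  K=[0.2298]  nu=[-2.8396]  x^+=[1.4874]  P^+=[0.0113]
step 2: x^-=[1.4874]  P^-=[0.1913]  H_jac=[2.9748]  S=[1.9027]  K=[0.2991]  nu=[0.5977]  x^+=[1.6661]  P^+=[0.0211]
step 3: x^-=[1.6661]  P^-=[0.2011]  H_jac=[3.3323]  S=[2.4431]  K=[0.2743]  nu=[-5.2960]  x^+=[0.2134]  P^+=[0.0173]

K[0,0] = 0.2743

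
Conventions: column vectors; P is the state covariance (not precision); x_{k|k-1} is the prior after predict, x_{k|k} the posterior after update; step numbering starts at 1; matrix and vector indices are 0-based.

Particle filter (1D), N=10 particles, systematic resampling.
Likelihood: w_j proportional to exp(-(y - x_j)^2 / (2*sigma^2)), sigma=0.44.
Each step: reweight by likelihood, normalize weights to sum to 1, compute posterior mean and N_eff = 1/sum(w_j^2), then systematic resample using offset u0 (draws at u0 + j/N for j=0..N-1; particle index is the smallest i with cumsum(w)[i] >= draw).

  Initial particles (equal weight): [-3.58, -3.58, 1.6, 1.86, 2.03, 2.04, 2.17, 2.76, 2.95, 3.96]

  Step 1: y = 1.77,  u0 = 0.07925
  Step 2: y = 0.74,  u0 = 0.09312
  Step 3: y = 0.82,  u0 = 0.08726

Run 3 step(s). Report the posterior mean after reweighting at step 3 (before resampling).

step 1: w=[0.0000, 0.0000, 0.2136, 0.2254, 0.1933, 0.1907, 0.1523, 0.0183, 0.0063, 0.0000]  mean=1.9422  Neff=5.1609  idx=[2, 2, 3, 3, 4, 4, 5, 5, 6, 7]
step 2: w=[0.3426, 0.3426, 0.0906, 0.0906, 0.0315, 0.0315, 0.0294, 0.0294, 0.0118, 0.0001]  mean=1.7069  Neff=3.9220  idx=[0, 0, 0, 1, 1, 1, 2, 3, 4, 8]
step 3: w=[0.1483, 0.1483, 0.1483, 0.1483, 0.1483, 0.1483, 0.0437, 0.0437, 0.0163, 0.0064]  mean=1.6334  Neff=7.3470  idx=[0, 1, 1, 2, 3, 3, 4, 5, 5, 8]

post_mean = 1.6334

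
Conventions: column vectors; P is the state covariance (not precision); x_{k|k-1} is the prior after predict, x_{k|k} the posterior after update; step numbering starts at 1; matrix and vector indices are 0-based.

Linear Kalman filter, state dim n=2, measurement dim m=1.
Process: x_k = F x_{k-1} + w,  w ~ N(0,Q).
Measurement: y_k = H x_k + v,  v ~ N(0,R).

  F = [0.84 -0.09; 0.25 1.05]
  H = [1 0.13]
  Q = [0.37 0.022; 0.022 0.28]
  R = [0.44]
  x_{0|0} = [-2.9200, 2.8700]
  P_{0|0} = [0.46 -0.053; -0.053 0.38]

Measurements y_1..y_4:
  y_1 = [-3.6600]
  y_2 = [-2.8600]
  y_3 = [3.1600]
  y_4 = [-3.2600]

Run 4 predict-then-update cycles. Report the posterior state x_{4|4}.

x_post = [-1.7841, 1.1784]

step 1: x^-=[-2.7111, 2.2835]  P^-=[0.7057 0.0371; 0.0371 0.6999]  S=[1.1672]  K=[0.6087; 0.1098]  nu=[-1.2458]  x^+=[-3.4694, 2.1468]  P^+=[0.2732 -0.0409; -0.0409 0.6858]
step 2: x^-=[-3.1075, 1.3867]  P^-=[0.5745 -0.0206; -0.0206 1.0317]  S=[1.0266]  K=[0.5570; 0.1106]  nu=[0.0673]  x^+=[-3.0701, 1.3942]  P^+=[0.2560 -0.0838; -0.0838 1.0192]
step 3: x^-=[-2.7043, 0.6964]  P^-=[0.5715 -0.0926; -0.0926 1.3756]  S=[1.0107]  K=[0.5536; 0.0853]  nu=[5.7738]  x^+=[0.4919, 1.1890]  P^+=[0.2618 -0.1403; -0.1403 1.3683]
step 4: x^-=[0.3062, 1.3714]  P^-=[0.5870 -0.1729; -0.1729 1.7312]  S=[1.0113]  K=[0.5582; 0.0515]  nu=[-3.7445]  x^+=[-1.7841, 1.1784]  P^+=[0.2719 -0.2020; -0.2020 1.7285]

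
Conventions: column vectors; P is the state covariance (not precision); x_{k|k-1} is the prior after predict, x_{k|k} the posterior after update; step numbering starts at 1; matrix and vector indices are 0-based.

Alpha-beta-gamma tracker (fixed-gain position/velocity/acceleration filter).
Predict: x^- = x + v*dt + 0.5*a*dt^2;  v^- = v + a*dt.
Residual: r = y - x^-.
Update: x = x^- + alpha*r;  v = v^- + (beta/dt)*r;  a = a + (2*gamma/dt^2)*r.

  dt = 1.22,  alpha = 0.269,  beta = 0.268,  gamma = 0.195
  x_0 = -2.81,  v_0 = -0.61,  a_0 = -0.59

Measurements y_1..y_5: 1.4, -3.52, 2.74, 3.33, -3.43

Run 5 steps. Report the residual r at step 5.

resid = -12.7039

step 1: x_pred=-3.9933  r=5.3933  x^+=-2.5425  v^+=-0.1450  a^+=0.8232
step 2: x_pred=-2.1068  r=-1.4132  x^+=-2.4870  v^+=0.5488  a^+=0.4529
step 3: x_pred=-1.4804  r=4.2204  x^+=-0.3451  v^+=2.0284  a^+=1.5587
step 4: x_pred=3.2896  r=0.0404  x^+=3.3005  v^+=3.9390  a^+=1.5693
step 5: x_pred=9.2739  r=-12.7039  x^+=5.8566  v^+=3.0629  a^+=-1.7594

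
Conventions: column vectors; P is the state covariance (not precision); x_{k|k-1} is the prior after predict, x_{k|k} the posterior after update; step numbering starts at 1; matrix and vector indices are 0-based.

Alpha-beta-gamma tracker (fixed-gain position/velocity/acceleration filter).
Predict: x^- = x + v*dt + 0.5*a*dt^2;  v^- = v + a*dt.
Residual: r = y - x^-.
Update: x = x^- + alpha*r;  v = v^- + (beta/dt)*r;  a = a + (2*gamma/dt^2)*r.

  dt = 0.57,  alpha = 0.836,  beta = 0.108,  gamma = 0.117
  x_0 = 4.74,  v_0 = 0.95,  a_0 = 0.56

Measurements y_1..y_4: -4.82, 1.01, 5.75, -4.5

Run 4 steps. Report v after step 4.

v_post = -3.1244

step 1: x_pred=5.3725  r=-10.1925  x^+=-3.1484  v^+=-0.6620  a^+=-6.7808
step 2: x_pred=-4.6273  r=5.6373  x^+=0.0855  v^+=-3.4590  a^+=-2.7207
step 3: x_pred=-2.3281  r=8.0781  x^+=4.4252  v^+=-3.4792  a^+=3.0973
step 4: x_pred=2.9452  r=-7.4452  x^+=-3.2790  v^+=-3.1244  a^+=-2.2649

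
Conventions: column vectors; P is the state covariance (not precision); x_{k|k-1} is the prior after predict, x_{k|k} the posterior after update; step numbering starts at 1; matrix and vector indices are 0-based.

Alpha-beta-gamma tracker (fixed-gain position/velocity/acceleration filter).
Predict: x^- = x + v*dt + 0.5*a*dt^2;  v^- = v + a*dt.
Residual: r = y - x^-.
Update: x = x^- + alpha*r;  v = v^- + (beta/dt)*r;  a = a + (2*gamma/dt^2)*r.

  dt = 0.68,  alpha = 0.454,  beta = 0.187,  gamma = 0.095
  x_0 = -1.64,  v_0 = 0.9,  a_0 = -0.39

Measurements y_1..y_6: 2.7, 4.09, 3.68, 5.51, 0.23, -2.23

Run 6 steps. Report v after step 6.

v_post = -2.6868

step 1: x_pred=-1.1182  r=3.8182  x^+=0.6153  v^+=1.6848  a^+=1.1789
step 2: x_pred=2.0335  r=2.0565  x^+=2.9672  v^+=3.0520  a^+=2.0239
step 3: x_pred=5.5104  r=-1.8304  x^+=4.6794  v^+=3.9249  a^+=1.2718
step 4: x_pred=7.6424  r=-2.1324  x^+=6.6743  v^+=4.2033  a^+=0.3956
step 5: x_pred=9.6240  r=-9.3940  x^+=5.3591  v^+=1.8889  a^+=-3.4644
step 6: x_pred=5.8426  r=-8.0726  x^+=2.1776  v^+=-2.6868  a^+=-6.7814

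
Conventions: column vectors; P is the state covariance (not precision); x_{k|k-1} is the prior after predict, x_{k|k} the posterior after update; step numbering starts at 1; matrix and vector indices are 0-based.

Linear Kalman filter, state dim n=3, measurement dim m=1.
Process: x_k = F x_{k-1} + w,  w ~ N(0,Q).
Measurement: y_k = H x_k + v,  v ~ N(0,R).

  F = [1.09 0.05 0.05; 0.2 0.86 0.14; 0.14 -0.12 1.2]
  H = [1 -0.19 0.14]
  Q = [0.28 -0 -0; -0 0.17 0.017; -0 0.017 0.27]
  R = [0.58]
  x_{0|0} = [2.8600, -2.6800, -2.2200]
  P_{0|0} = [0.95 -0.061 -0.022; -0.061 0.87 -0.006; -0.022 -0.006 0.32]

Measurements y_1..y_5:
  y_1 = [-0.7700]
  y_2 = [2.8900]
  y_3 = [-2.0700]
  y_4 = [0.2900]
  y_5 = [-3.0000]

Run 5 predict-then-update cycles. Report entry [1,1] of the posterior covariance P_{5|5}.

P_post[1,1] = 1.0697

step 1: x^-=[2.8724, -2.0436, -1.9420]  P^-=[1.4026 0.1851 0.1372; 0.1851 0.8341 -0.0101; 0.1372 -0.0101 0.7583]  S=[1.9962]  K=[0.6946; 0.0126; 0.1229]  nu=[-3.7588]  x^+=[0.2614, -2.0910, -2.4040]  P^+=[0.4394 0.1676 -0.0332; 0.1676 0.8337 -0.0132; -0.0332 -0.0132 0.7282]
step 2: x^-=[0.0602, -2.0826, -2.5972]  P^-=[0.8205 0.2894 0.0407; 0.2894 0.8711 0.0597; 0.0407 0.0597 1.3262]  S=[1.3562]  K=[0.5687; 0.0976; 0.1585]  nu=[2.7978]  x^+=[1.6512, -1.8096, -2.1537]  P^+=[0.3820 0.2142 -0.0816; 0.2142 0.8582 0.0388; -0.0816 0.0388 1.2921]
step 3: x^-=[1.6016, -1.5276, -2.1362]  P^-=[0.7538 0.3208 -0.0011; 0.3208 0.9238 0.1950; -0.0011 0.1950 2.1048]  S=[1.2758]  K=[0.5429; 0.1353; 0.2011]  nu=[-3.6628]  x^+=[-0.3871, -2.0231, -2.8727]  P^+=[0.3777 0.2271 -0.1404; 0.2271 0.9004 0.1603; -0.1404 0.1603 2.0532]
step 4: x^-=[-0.6667, -2.2195, -3.2587]  P^-=[0.7464 0.3358 -0.0286; 0.3358 1.0002 0.4278; -0.0286 0.4278 3.1460]  S=[1.2658]  K=[0.5361; 0.1625; 0.2611]  nu=[0.9912]  x^+=[-0.1353, -2.0585, -2.9998]  P^+=[0.3826 0.2255 -0.2058; 0.2255 0.9668 0.3741; -0.2058 0.3741 3.0596]
step 5: x^-=[-0.4004, -2.2173, -3.3717]  P^-=[0.7487 0.3453 -0.0422; 0.3453 1.1164 0.7901; -0.0422 0.7901 4.5128]  S=[1.2723]  K=[0.5322; 0.1916; 0.3454]  nu=[-2.5488]  x^+=[-1.7569, -2.7057, -4.2521]  P^+=[0.3883 0.2156 -0.2761; 0.2156 1.0697 0.7058; -0.2761 0.7058 4.3610]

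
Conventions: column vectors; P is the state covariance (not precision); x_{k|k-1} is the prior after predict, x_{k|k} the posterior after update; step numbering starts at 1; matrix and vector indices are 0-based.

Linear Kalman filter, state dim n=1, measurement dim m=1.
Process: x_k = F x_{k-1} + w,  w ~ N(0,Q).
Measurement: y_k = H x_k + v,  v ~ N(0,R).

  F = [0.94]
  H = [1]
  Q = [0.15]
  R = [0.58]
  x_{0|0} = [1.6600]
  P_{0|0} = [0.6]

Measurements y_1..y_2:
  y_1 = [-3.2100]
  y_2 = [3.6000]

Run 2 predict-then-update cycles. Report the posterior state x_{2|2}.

x_post = [0.9763]

step 1: x^-=[1.5604]  P^-=[0.6802]  S=[1.2602]  K=[0.5397]  nu=[-4.7704]  x^+=[-1.0144]  P^+=[0.3130]
step 2: x^-=[-0.9535]  P^-=[0.4266]  S=[1.0066]  K=[0.4238]  nu=[4.5535]  x^+=[0.9763]  P^+=[0.2458]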